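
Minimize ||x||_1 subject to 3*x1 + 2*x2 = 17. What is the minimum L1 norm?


Axis intercepts:
  x1 = 17/3, x2 = 0: L1 = 17/3
  x1 = 0, x2 = 17/2: L1 = 17/2
x* = (17/3, 0)
||x*||_1 = 17/3.

17/3


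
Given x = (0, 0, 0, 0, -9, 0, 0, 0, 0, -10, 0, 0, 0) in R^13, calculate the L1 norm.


Non-zero entries: [(4, -9), (9, -10)]
Absolute values: [9, 10]
||x||_1 = sum = 19.

19


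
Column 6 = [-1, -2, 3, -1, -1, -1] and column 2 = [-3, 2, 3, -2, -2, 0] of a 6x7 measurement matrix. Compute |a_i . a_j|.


Inner product: -1*-3 + -2*2 + 3*3 + -1*-2 + -1*-2 + -1*0
Products: [3, -4, 9, 2, 2, 0]
Sum = 12.
|dot| = 12.

12


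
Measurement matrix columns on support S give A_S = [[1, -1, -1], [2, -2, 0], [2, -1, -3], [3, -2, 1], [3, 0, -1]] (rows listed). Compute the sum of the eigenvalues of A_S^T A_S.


Sum of eigenvalues of A_S^T A_S = trace(A_S^T A_S) = sum of squared column norms of A_S.
A_S^T A_S diagonal: [27, 10, 12].
trace = 27 + 10 + 12 = 49.

49


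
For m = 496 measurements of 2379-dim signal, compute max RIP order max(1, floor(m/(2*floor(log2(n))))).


floor(log2(2379)) = 11.
2*11 = 22.
m/(2*floor(log2(n))) = 496/22 ≈ 22.5455.
floor = 22.
k = max(1, 22) = 22.

22


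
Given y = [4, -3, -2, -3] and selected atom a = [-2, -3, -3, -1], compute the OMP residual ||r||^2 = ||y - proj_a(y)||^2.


a^T a = 23.
a^T y = 10.
coeff = 10/23 = 10/23.
||r||^2 = 774/23.

774/23


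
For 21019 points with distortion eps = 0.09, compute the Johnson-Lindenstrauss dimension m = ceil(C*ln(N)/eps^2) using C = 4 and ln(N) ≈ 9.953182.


ln(21019) ≈ 9.953182.
eps^2 = 0.09^2 = 0.0081.
C*ln(N)/eps^2 ≈ 4*9.953182/0.0081 ≈ 4915.1516.
m = ceil(4915.1516) = 4916.

4916


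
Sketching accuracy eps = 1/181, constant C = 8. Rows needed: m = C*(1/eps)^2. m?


1/eps = 181.
(1/eps)^2 = 32761.
m = 8*32761 = 262088.

262088


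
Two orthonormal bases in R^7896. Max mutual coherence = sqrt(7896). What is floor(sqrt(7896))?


88^2 = 7744 <= 7896 < 7921 = 89^2, so 88 <= sqrt(7896) < 89.
floor(sqrt(7896)) = 88.

88


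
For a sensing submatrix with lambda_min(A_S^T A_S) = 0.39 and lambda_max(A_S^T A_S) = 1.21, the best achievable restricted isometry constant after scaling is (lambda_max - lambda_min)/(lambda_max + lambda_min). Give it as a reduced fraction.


lambda_max - lambda_min = 1.21 - 0.39 = 0.82.
lambda_max + lambda_min = 1.21 + 0.39 = 1.60.
delta = 0.82/1.60 = 82/160 = 41/80.

41/80


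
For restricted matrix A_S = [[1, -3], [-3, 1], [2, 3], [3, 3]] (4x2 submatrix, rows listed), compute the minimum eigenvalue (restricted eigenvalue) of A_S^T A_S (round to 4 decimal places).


A_S^T A_S = [[23, 9], [9, 28]].
trace = 51.
det = 563.
disc = trace^2 - 4*det = 2601 - 4*563 = 349.
sqrt(349) ≈ 18.681542.
lam_min = (51 - sqrt(349))/2 ≈ (51 - 18.681542)/2 = 16.159229 ≈ 16.1592.

16.1592


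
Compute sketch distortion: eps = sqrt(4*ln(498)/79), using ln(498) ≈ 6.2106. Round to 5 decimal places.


ln(498) ≈ 6.2106.
4*ln(N)/m ≈ 4*6.2106/79 ≈ 0.31446076.
eps = sqrt(0.31446076) ≈ 0.560768 ≈ 0.56077.

0.56077


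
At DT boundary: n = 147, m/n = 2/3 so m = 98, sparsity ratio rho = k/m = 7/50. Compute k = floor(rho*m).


m = 2/3*147 = 98.
rho = 7/50.
rho*m = 7/50*98 = 13.72.
k = floor(13.72) = 13.

13


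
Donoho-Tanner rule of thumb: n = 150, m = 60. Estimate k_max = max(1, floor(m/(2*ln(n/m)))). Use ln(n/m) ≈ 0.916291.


n/m = 150/60 = 5/2.
ln(n/m) ≈ 0.916291.
2*ln(n/m) ≈ 1.832582.
m/(2*ln(n/m)) ≈ 60/1.832582 ≈ 32.7407.
floor = 32.
k_max = max(1, 32) = 32.

32


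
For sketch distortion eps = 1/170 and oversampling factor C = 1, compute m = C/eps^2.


1/eps = 170.
(1/eps)^2 = 28900.
m = 1*28900 = 28900.

28900


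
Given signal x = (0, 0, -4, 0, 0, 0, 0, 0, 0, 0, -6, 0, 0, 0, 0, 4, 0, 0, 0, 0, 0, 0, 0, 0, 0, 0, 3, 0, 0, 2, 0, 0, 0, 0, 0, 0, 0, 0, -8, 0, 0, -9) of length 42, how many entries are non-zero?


Non-zero positions: [2, 10, 15, 26, 29, 38, 41].
Sparsity = 7.

7


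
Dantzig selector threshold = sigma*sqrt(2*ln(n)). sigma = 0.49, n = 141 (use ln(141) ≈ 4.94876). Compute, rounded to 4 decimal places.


ln(141) ≈ 4.94876.
2*ln(n) ≈ 9.89752.
sqrt(2*ln(n)) ≈ sqrt(9.89752) ≈ 3.146032.
threshold ≈ 0.49*3.146032 = 1.54155568 ≈ 1.5416.

1.5416


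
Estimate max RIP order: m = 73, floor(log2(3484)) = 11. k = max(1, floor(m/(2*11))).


floor(log2(3484)) = 11.
2*11 = 22.
m/(2*floor(log2(n))) = 73/22 ≈ 3.3182.
floor = 3.
k = max(1, 3) = 3.

3


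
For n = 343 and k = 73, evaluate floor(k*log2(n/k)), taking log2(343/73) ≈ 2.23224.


log2(n/k) = log2(343/73) ≈ 2.23224.
k*log2(n/k) ≈ 73*2.23224 = 162.95352.
floor(162.95352) = 162.

162


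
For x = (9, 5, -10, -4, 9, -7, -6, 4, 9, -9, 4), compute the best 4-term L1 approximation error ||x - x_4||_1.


Sorted |x_i| descending: [10, 9, 9, 9, 9, 7, 6, 5, 4, 4, 4]
Keep top 4: [10, 9, 9, 9]
Tail entries: [9, 7, 6, 5, 4, 4, 4]
L1 error = sum of tail = 39.

39


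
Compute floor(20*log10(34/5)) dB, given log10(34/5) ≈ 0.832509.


||x||/||e|| = 34/5.
log10(34/5) ≈ 0.832509.
20*log10(||x||/||e||) ≈ 20*0.832509 = 16.65018.
floor(16.65018) = 16.

16


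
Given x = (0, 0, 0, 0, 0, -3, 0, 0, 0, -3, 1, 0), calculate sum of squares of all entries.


Non-zero entries: [(5, -3), (9, -3), (10, 1)]
Squares: [9, 9, 1]
||x||_2^2 = sum = 19.

19


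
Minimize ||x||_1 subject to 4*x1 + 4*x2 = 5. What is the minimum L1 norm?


Axis intercepts:
  x1 = 5/4, x2 = 0: L1 = 5/4
  x1 = 0, x2 = 5/4: L1 = 5/4
x* = (5/4, 0)
||x*||_1 = 5/4.

5/4


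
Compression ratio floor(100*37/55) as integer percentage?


100*m/n = 100*37/55 ≈ 67.2727.
floor = 67.

67


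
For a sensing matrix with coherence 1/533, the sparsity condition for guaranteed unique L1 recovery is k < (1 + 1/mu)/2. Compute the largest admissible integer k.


1/mu = 533.
1 + 1/mu = 534.
(1 + 1/mu)/2 = 267 is an integer and the inequality is strict, so k_max = 267 - 1 = 266.

266


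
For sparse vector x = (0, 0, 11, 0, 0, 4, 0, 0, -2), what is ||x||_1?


Non-zero entries: [(2, 11), (5, 4), (8, -2)]
Absolute values: [11, 4, 2]
||x||_1 = sum = 17.

17


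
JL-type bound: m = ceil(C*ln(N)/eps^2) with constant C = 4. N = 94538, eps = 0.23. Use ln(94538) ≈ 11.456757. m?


ln(94538) ≈ 11.456757.
eps^2 = 0.23^2 = 0.0529.
C*ln(N)/eps^2 ≈ 4*11.456757/0.0529 ≈ 866.2954.
m = ceil(866.2954) = 867.

867


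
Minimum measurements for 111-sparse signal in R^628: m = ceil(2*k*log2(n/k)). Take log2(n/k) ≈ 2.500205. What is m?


log2(n/k) = log2(628/111) ≈ 2.500205.
2*k*log2(n/k) ≈ 2*111*2.500205 = 555.04551.
m = ceil(555.04551) = 556.

556


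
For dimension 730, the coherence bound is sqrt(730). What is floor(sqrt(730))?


27^2 = 729 <= 730 < 784 = 28^2, so 27 <= sqrt(730) < 28.
floor(sqrt(730)) = 27.

27


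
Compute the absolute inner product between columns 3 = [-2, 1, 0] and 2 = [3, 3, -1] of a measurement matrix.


Inner product: -2*3 + 1*3 + 0*-1
Products: [-6, 3, 0]
Sum = -3.
|dot| = 3.

3


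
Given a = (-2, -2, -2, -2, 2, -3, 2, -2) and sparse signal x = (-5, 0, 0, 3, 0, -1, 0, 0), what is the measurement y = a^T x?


Non-zero terms: ['-2*-5', '-2*3', '-3*-1']
Products: [10, -6, 3]
y = sum = 7.

7


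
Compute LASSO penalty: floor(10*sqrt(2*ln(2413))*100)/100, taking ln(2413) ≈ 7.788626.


ln(2413) ≈ 7.788626.
2*ln(n) ≈ 15.577252.
sqrt(2*ln(n)) ≈ sqrt(15.577252) ≈ 3.946803.
lambda ≈ 10*3.946803 = 39.46803.
floor(lambda*100)/100 = 39.46.

39.46


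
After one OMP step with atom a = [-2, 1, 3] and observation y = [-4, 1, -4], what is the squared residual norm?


a^T a = 14.
a^T y = -3.
coeff = -3/14 = -3/14.
||r||^2 = 453/14.

453/14


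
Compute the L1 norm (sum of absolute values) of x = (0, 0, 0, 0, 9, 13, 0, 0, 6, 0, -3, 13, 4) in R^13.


Non-zero entries: [(4, 9), (5, 13), (8, 6), (10, -3), (11, 13), (12, 4)]
Absolute values: [9, 13, 6, 3, 13, 4]
||x||_1 = sum = 48.

48


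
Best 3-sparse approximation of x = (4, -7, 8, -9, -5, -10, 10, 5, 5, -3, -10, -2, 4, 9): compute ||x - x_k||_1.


Sorted |x_i| descending: [10, 10, 10, 9, 9, 8, 7, 5, 5, 5, 4, 4, 3, 2]
Keep top 3: [10, 10, 10]
Tail entries: [9, 9, 8, 7, 5, 5, 5, 4, 4, 3, 2]
L1 error = sum of tail = 61.

61


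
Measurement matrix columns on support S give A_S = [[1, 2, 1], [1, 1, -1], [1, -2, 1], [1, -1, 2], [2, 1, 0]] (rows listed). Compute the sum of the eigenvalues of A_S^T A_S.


Sum of eigenvalues of A_S^T A_S = trace(A_S^T A_S) = sum of squared column norms of A_S.
A_S^T A_S diagonal: [8, 11, 7].
trace = 8 + 11 + 7 = 26.

26


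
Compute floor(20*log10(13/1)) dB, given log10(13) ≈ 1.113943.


||x||/||e|| = 13/1 = 13.
log10(13) ≈ 1.113943.
20*log10(||x||/||e||) ≈ 20*1.113943 = 22.27886.
floor(22.27886) = 22.

22


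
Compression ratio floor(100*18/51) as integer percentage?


100*m/n = 100*18/51 ≈ 35.2941.
floor = 35.

35


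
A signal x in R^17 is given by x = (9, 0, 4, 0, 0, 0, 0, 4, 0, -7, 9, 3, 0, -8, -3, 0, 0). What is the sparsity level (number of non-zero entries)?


Non-zero positions: [0, 2, 7, 9, 10, 11, 13, 14].
Sparsity = 8.

8


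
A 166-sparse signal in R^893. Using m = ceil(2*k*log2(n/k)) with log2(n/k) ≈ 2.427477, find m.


log2(n/k) = log2(893/166) ≈ 2.427477.
2*k*log2(n/k) ≈ 2*166*2.427477 = 805.922364.
m = ceil(805.922364) = 806.

806


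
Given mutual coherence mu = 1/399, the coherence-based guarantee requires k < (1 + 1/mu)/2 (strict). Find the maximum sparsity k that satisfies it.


1/mu = 399.
1 + 1/mu = 400.
(1 + 1/mu)/2 = 200 is an integer and the inequality is strict, so k_max = 200 - 1 = 199.

199


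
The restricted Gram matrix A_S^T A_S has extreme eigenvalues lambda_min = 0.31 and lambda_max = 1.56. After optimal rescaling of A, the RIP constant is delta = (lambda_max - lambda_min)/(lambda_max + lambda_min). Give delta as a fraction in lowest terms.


lambda_max - lambda_min = 1.56 - 0.31 = 1.25.
lambda_max + lambda_min = 1.56 + 0.31 = 1.87.
delta = 1.25/1.87 = 125/187.

125/187


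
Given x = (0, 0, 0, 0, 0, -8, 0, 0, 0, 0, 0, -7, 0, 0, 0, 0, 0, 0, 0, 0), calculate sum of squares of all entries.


Non-zero entries: [(5, -8), (11, -7)]
Squares: [64, 49]
||x||_2^2 = sum = 113.

113


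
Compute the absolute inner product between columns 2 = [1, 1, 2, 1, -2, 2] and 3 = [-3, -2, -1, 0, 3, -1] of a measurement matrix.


Inner product: 1*-3 + 1*-2 + 2*-1 + 1*0 + -2*3 + 2*-1
Products: [-3, -2, -2, 0, -6, -2]
Sum = -15.
|dot| = 15.

15


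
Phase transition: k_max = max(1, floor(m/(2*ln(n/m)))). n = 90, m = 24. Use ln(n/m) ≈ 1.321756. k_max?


n/m = 90/24 = 15/4.
ln(n/m) ≈ 1.321756.
2*ln(n/m) ≈ 2.643512.
m/(2*ln(n/m)) ≈ 24/2.643512 ≈ 9.0788.
floor = 9.
k_max = max(1, 9) = 9.

9


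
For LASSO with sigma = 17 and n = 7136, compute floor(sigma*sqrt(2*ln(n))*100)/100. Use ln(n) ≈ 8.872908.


ln(7136) ≈ 8.872908.
2*ln(n) ≈ 17.745816.
sqrt(2*ln(n)) ≈ sqrt(17.745816) ≈ 4.212578.
lambda ≈ 17*4.212578 = 71.613826.
floor(lambda*100)/100 = 71.61.

71.61


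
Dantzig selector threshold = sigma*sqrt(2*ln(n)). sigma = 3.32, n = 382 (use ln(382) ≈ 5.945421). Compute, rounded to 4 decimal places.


ln(382) ≈ 5.945421.
2*ln(n) ≈ 11.890842.
sqrt(2*ln(n)) ≈ sqrt(11.890842) ≈ 3.44831.
threshold ≈ 3.32*3.44831 = 11.4483892 ≈ 11.4484.

11.4484


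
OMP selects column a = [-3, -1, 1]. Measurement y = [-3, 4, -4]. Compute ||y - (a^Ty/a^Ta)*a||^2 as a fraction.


a^T a = 11.
a^T y = 1.
coeff = 1/11 = 1/11.
||r||^2 = 450/11.

450/11


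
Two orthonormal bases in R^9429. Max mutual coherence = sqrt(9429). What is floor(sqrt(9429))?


97^2 = 9409 <= 9429 < 9604 = 98^2, so 97 <= sqrt(9429) < 98.
floor(sqrt(9429)) = 97.

97


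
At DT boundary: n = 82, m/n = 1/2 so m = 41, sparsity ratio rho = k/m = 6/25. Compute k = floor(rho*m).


m = 1/2*82 = 41.
rho = 6/25.
rho*m = 6/25*41 = 9.84.
k = floor(9.84) = 9.

9


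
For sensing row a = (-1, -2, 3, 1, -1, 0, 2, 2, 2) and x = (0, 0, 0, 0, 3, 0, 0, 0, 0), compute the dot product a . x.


Non-zero terms: ['-1*3']
Products: [-3]
y = sum = -3.

-3


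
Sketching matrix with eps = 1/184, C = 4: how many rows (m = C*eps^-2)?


1/eps = 184.
(1/eps)^2 = 33856.
m = 4*33856 = 135424.

135424


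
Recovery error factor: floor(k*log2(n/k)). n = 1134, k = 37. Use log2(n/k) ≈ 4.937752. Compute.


log2(n/k) = log2(1134/37) ≈ 4.937752.
k*log2(n/k) ≈ 37*4.937752 = 182.696824.
floor(182.696824) = 182.

182


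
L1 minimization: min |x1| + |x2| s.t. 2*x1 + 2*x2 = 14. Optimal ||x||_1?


Axis intercepts:
  x1 = 7, x2 = 0: L1 = 7
  x1 = 0, x2 = 7: L1 = 7
x* = (7, 0)
||x*||_1 = 7.

7


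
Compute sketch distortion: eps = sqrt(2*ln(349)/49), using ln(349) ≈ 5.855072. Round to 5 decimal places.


ln(349) ≈ 5.855072.
2*ln(N)/m ≈ 2*5.855072/49 ≈ 0.23898253.
eps = sqrt(0.23898253) ≈ 0.4888584 ≈ 0.48886.

0.48886


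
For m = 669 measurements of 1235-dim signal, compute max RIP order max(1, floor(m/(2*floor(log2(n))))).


floor(log2(1235)) = 10.
2*10 = 20.
m/(2*floor(log2(n))) = 669/20 ≈ 33.45.
floor = 33.
k = max(1, 33) = 33.

33


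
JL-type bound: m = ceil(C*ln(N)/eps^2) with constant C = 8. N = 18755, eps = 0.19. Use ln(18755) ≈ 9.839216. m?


ln(18755) ≈ 9.839216.
eps^2 = 0.19^2 = 0.0361.
C*ln(N)/eps^2 ≈ 8*9.839216/0.0361 ≈ 2180.4357.
m = ceil(2180.4357) = 2181.

2181


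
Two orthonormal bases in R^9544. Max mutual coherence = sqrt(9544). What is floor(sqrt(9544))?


97^2 = 9409 <= 9544 < 9604 = 98^2, so 97 <= sqrt(9544) < 98.
floor(sqrt(9544)) = 97.

97


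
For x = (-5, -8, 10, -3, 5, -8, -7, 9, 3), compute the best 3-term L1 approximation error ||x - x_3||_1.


Sorted |x_i| descending: [10, 9, 8, 8, 7, 5, 5, 3, 3]
Keep top 3: [10, 9, 8]
Tail entries: [8, 7, 5, 5, 3, 3]
L1 error = sum of tail = 31.

31


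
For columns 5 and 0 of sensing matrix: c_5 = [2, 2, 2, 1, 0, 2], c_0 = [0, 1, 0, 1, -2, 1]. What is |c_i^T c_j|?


Inner product: 2*0 + 2*1 + 2*0 + 1*1 + 0*-2 + 2*1
Products: [0, 2, 0, 1, 0, 2]
Sum = 5.
|dot| = 5.

5


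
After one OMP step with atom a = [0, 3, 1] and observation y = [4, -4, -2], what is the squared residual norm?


a^T a = 10.
a^T y = -14.
coeff = -14/10 = -7/5.
||r||^2 = 82/5.

82/5


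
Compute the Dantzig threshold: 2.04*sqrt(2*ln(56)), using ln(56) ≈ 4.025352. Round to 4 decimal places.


ln(56) ≈ 4.025352.
2*ln(n) ≈ 8.050704.
sqrt(2*ln(n)) ≈ sqrt(8.050704) ≈ 2.837376.
threshold ≈ 2.04*2.837376 = 5.78824704 ≈ 5.7882.

5.7882


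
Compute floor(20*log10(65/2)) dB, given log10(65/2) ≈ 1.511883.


||x||/||e|| = 65/2.
log10(65/2) ≈ 1.511883.
20*log10(||x||/||e||) ≈ 20*1.511883 = 30.23766.
floor(30.23766) = 30.

30


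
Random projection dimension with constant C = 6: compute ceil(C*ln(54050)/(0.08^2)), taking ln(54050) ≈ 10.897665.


ln(54050) ≈ 10.897665.
eps^2 = 0.08^2 = 0.0064.
C*ln(N)/eps^2 ≈ 6*10.897665/0.0064 ≈ 10216.5609.
m = ceil(10216.5609) = 10217.

10217


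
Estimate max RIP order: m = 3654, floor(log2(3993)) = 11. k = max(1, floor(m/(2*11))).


floor(log2(3993)) = 11.
2*11 = 22.
m/(2*floor(log2(n))) = 3654/22 ≈ 166.0909.
floor = 166.
k = max(1, 166) = 166.

166


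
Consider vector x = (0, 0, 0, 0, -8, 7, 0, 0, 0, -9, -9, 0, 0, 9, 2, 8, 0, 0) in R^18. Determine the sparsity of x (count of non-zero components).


Non-zero positions: [4, 5, 9, 10, 13, 14, 15].
Sparsity = 7.

7


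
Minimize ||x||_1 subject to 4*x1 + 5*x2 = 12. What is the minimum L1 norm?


Axis intercepts:
  x1 = 3, x2 = 0: L1 = 3
  x1 = 0, x2 = 12/5: L1 = 12/5
x* = (0, 12/5)
||x*||_1 = 12/5.

12/5


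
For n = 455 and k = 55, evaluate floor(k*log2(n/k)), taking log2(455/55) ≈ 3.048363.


log2(n/k) = log2(455/55) ≈ 3.048363.
k*log2(n/k) ≈ 55*3.048363 = 167.659965.
floor(167.659965) = 167.

167


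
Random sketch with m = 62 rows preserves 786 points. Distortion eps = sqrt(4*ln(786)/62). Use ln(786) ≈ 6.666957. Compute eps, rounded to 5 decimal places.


ln(786) ≈ 6.666957.
4*ln(N)/m ≈ 4*6.666957/62 ≈ 0.43012626.
eps = sqrt(0.43012626) ≈ 0.6558401 ≈ 0.65584.

0.65584


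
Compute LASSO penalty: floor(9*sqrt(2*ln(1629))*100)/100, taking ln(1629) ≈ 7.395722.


ln(1629) ≈ 7.395722.
2*ln(n) ≈ 14.791444.
sqrt(2*ln(n)) ≈ sqrt(14.791444) ≈ 3.845965.
lambda ≈ 9*3.845965 = 34.613685.
floor(lambda*100)/100 = 34.61.

34.61


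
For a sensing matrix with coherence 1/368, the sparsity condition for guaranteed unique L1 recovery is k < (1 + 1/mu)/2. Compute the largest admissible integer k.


1/mu = 368.
1 + 1/mu = 369.
(1 + 1/mu)/2 = 184.5 is not an integer, so k_max = floor(184.5) = 184.

184


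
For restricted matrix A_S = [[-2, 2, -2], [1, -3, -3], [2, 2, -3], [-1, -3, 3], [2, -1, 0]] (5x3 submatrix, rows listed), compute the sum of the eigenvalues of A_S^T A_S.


Sum of eigenvalues of A_S^T A_S = trace(A_S^T A_S) = sum of squared column norms of A_S.
A_S^T A_S diagonal: [14, 27, 31].
trace = 14 + 27 + 31 = 72.

72


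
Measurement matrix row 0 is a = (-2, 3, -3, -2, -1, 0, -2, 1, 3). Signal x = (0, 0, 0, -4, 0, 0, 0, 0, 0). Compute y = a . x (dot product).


Non-zero terms: ['-2*-4']
Products: [8]
y = sum = 8.

8


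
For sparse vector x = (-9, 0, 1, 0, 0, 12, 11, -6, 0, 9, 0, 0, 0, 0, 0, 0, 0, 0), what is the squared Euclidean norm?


Non-zero entries: [(0, -9), (2, 1), (5, 12), (6, 11), (7, -6), (9, 9)]
Squares: [81, 1, 144, 121, 36, 81]
||x||_2^2 = sum = 464.

464


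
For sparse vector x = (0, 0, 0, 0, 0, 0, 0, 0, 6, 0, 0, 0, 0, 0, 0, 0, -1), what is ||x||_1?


Non-zero entries: [(8, 6), (16, -1)]
Absolute values: [6, 1]
||x||_1 = sum = 7.

7


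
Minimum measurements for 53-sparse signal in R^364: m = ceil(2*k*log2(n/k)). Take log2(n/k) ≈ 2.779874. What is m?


log2(n/k) = log2(364/53) ≈ 2.779874.
2*k*log2(n/k) ≈ 2*53*2.779874 = 294.666644.
m = ceil(294.666644) = 295.

295


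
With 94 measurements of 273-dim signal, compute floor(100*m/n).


100*m/n = 100*94/273 ≈ 34.4322.
floor = 34.

34


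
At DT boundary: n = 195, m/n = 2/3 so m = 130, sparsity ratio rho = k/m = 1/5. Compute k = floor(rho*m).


m = 2/3*195 = 130.
rho = 1/5.
rho*m = 1/5*130 = 26.
k = floor(26) = 26.

26


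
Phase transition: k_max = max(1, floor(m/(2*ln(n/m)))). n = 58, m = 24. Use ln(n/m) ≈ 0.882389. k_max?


n/m = 58/24 = 29/12.
ln(n/m) ≈ 0.882389.
2*ln(n/m) ≈ 1.764778.
m/(2*ln(n/m)) ≈ 24/1.764778 ≈ 13.5994.
floor = 13.
k_max = max(1, 13) = 13.

13


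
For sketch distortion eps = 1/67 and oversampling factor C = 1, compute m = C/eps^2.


1/eps = 67.
(1/eps)^2 = 4489.
m = 1*4489 = 4489.

4489


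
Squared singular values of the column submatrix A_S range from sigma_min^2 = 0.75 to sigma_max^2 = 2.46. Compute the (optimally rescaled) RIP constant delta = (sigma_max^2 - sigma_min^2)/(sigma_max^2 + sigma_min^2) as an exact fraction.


lambda_max - lambda_min = 2.46 - 0.75 = 1.71.
lambda_max + lambda_min = 2.46 + 0.75 = 3.21.
delta = 1.71/3.21 = 171/321 = 57/107.

57/107


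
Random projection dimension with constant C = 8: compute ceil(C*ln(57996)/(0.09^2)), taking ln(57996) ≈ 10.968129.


ln(57996) ≈ 10.968129.
eps^2 = 0.09^2 = 0.0081.
C*ln(N)/eps^2 ≈ 8*10.968129/0.0081 ≈ 10832.72.
m = ceil(10832.72) = 10833.

10833


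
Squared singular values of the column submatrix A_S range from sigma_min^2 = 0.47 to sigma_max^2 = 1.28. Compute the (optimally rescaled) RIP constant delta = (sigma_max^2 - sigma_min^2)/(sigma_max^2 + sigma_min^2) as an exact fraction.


lambda_max - lambda_min = 1.28 - 0.47 = 0.81.
lambda_max + lambda_min = 1.28 + 0.47 = 1.75.
delta = 0.81/1.75 = 81/175.

81/175


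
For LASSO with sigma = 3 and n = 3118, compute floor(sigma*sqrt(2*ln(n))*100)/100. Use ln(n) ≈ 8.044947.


ln(3118) ≈ 8.044947.
2*ln(n) ≈ 16.089894.
sqrt(2*ln(n)) ≈ sqrt(16.089894) ≈ 4.011221.
lambda ≈ 3*4.011221 = 12.033663.
floor(lambda*100)/100 = 12.03.

12.03


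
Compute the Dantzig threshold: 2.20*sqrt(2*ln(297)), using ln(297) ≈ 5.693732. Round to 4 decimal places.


ln(297) ≈ 5.693732.
2*ln(n) ≈ 11.387464.
sqrt(2*ln(n)) ≈ sqrt(11.387464) ≈ 3.374532.
threshold ≈ 2.20*3.374532 = 7.4239704 ≈ 7.4240.

7.4240


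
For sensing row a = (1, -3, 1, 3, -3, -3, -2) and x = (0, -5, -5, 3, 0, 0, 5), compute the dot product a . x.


Non-zero terms: ['-3*-5', '1*-5', '3*3', '-2*5']
Products: [15, -5, 9, -10]
y = sum = 9.

9


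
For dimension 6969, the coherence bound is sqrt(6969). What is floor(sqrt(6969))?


83^2 = 6889 <= 6969 < 7056 = 84^2, so 83 <= sqrt(6969) < 84.
floor(sqrt(6969)) = 83.

83


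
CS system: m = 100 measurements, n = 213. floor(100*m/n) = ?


100*m/n = 100*100/213 ≈ 46.9484.
floor = 46.

46


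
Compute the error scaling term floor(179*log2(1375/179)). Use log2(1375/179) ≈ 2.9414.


log2(n/k) = log2(1375/179) ≈ 2.9414.
k*log2(n/k) ≈ 179*2.9414 = 526.5106.
floor(526.5106) = 526.

526


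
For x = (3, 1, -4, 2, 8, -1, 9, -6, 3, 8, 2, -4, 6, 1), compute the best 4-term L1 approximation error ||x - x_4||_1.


Sorted |x_i| descending: [9, 8, 8, 6, 6, 4, 4, 3, 3, 2, 2, 1, 1, 1]
Keep top 4: [9, 8, 8, 6]
Tail entries: [6, 4, 4, 3, 3, 2, 2, 1, 1, 1]
L1 error = sum of tail = 27.

27


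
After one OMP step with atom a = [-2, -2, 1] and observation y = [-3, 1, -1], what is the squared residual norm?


a^T a = 9.
a^T y = 3.
coeff = 3/9 = 1/3.
||r||^2 = 10.

10


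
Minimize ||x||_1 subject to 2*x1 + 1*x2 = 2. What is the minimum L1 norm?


Axis intercepts:
  x1 = 1, x2 = 0: L1 = 1
  x1 = 0, x2 = 2: L1 = 2
x* = (1, 0)
||x*||_1 = 1.

1


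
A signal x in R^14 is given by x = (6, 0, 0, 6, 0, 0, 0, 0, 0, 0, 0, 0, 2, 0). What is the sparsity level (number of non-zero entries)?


Non-zero positions: [0, 3, 12].
Sparsity = 3.

3


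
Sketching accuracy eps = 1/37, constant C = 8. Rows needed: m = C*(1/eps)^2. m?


1/eps = 37.
(1/eps)^2 = 1369.
m = 8*1369 = 10952.

10952


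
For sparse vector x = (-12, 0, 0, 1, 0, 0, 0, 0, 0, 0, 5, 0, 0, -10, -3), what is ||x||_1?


Non-zero entries: [(0, -12), (3, 1), (10, 5), (13, -10), (14, -3)]
Absolute values: [12, 1, 5, 10, 3]
||x||_1 = sum = 31.

31


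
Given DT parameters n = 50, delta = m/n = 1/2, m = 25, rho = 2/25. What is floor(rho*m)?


m = 1/2*50 = 25.
rho = 2/25.
rho*m = 2/25*25 = 2.
k = floor(2) = 2.

2


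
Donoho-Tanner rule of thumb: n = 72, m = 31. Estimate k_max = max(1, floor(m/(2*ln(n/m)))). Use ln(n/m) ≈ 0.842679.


n/m = 72/31.
ln(n/m) ≈ 0.842679.
2*ln(n/m) ≈ 1.685358.
m/(2*ln(n/m)) ≈ 31/1.685358 ≈ 18.3937.
floor = 18.
k_max = max(1, 18) = 18.

18


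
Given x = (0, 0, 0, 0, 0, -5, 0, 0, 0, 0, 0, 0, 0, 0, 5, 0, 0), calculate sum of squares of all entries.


Non-zero entries: [(5, -5), (14, 5)]
Squares: [25, 25]
||x||_2^2 = sum = 50.

50


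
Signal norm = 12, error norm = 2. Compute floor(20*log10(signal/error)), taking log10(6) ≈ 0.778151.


||x||/||e|| = 12/2 = 6.
log10(6) ≈ 0.778151.
20*log10(||x||/||e||) ≈ 20*0.778151 = 15.56302.
floor(15.56302) = 15.

15


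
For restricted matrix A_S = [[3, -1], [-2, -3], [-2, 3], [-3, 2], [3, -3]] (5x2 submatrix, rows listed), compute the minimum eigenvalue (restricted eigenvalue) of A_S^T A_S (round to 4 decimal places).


A_S^T A_S = [[35, -18], [-18, 32]].
trace = 67.
det = 796.
disc = trace^2 - 4*det = 4489 - 4*796 = 1305.
sqrt(1305) ≈ 36.124784.
lam_min = (67 - sqrt(1305))/2 ≈ (67 - 36.124784)/2 = 15.437608 ≈ 15.4376.

15.4376


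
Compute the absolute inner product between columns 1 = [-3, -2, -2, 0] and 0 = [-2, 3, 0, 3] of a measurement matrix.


Inner product: -3*-2 + -2*3 + -2*0 + 0*3
Products: [6, -6, 0, 0]
Sum = 0.
|dot| = 0.

0


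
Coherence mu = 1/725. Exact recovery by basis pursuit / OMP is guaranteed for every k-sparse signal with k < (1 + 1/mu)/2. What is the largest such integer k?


1/mu = 725.
1 + 1/mu = 726.
(1 + 1/mu)/2 = 363 is an integer and the inequality is strict, so k_max = 363 - 1 = 362.

362


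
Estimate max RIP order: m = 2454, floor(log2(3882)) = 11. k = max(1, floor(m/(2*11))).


floor(log2(3882)) = 11.
2*11 = 22.
m/(2*floor(log2(n))) = 2454/22 ≈ 111.5455.
floor = 111.
k = max(1, 111) = 111.

111


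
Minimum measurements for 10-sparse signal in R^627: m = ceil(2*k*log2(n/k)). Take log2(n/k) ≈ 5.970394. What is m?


log2(n/k) = log2(627/10) ≈ 5.970394.
2*k*log2(n/k) ≈ 2*10*5.970394 = 119.40788.
m = ceil(119.40788) = 120.

120


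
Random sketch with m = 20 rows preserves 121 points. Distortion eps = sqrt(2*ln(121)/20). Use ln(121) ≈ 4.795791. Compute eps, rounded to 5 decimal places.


ln(121) ≈ 4.795791.
2*ln(N)/m ≈ 2*4.795791/20 ≈ 0.4795791.
eps = sqrt(0.4795791) ≈ 0.6925165 ≈ 0.69252.

0.69252


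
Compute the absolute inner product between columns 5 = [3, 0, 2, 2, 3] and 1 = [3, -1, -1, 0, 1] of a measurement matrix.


Inner product: 3*3 + 0*-1 + 2*-1 + 2*0 + 3*1
Products: [9, 0, -2, 0, 3]
Sum = 10.
|dot| = 10.

10


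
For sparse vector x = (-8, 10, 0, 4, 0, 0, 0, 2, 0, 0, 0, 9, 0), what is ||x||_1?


Non-zero entries: [(0, -8), (1, 10), (3, 4), (7, 2), (11, 9)]
Absolute values: [8, 10, 4, 2, 9]
||x||_1 = sum = 33.

33


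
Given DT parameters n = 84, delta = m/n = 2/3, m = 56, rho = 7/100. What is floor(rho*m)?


m = 2/3*84 = 56.
rho = 7/100.
rho*m = 7/100*56 = 3.92.
k = floor(3.92) = 3.

3


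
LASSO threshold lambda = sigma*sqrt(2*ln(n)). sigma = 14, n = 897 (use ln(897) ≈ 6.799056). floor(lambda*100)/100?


ln(897) ≈ 6.799056.
2*ln(n) ≈ 13.598112.
sqrt(2*ln(n)) ≈ sqrt(13.598112) ≈ 3.687562.
lambda ≈ 14*3.687562 = 51.625868.
floor(lambda*100)/100 = 51.62.

51.62


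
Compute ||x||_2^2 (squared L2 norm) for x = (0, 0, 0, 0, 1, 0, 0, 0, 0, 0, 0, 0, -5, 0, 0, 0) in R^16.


Non-zero entries: [(4, 1), (12, -5)]
Squares: [1, 25]
||x||_2^2 = sum = 26.

26


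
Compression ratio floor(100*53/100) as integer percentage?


100*m/n = 100*53/100 ≈ 53.0.
floor = 53.

53


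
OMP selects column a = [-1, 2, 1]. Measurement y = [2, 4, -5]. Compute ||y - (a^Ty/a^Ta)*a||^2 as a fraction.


a^T a = 6.
a^T y = 1.
coeff = 1/6 = 1/6.
||r||^2 = 269/6.

269/6


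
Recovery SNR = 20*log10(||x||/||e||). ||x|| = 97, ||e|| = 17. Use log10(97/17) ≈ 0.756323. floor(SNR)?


||x||/||e|| = 97/17.
log10(97/17) ≈ 0.756323.
20*log10(||x||/||e||) ≈ 20*0.756323 = 15.12646.
floor(15.12646) = 15.

15


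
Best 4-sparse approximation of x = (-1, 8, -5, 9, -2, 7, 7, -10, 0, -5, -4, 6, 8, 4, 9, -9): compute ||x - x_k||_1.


Sorted |x_i| descending: [10, 9, 9, 9, 8, 8, 7, 7, 6, 5, 5, 4, 4, 2, 1, 0]
Keep top 4: [10, 9, 9, 9]
Tail entries: [8, 8, 7, 7, 6, 5, 5, 4, 4, 2, 1, 0]
L1 error = sum of tail = 57.

57


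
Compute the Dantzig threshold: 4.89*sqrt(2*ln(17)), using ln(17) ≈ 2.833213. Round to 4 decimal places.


ln(17) ≈ 2.833213.
2*ln(n) ≈ 5.666426.
sqrt(2*ln(n)) ≈ sqrt(5.666426) ≈ 2.380426.
threshold ≈ 4.89*2.380426 = 11.64028314 ≈ 11.6403.

11.6403


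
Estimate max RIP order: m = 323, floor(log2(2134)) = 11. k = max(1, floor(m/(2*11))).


floor(log2(2134)) = 11.
2*11 = 22.
m/(2*floor(log2(n))) = 323/22 ≈ 14.6818.
floor = 14.
k = max(1, 14) = 14.

14


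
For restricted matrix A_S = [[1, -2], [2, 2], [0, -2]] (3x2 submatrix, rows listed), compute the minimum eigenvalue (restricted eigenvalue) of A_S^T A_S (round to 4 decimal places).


A_S^T A_S = [[5, 2], [2, 12]].
trace = 17.
det = 56.
disc = trace^2 - 4*det = 289 - 4*56 = 65.
sqrt(65) ≈ 8.062258.
lam_min = (17 - sqrt(65))/2 ≈ (17 - 8.062258)/2 = 4.468871 ≈ 4.4689.

4.4689


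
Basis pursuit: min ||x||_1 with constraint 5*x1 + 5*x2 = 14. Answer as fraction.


Axis intercepts:
  x1 = 14/5, x2 = 0: L1 = 14/5
  x1 = 0, x2 = 14/5: L1 = 14/5
x* = (14/5, 0)
||x*||_1 = 14/5.

14/5


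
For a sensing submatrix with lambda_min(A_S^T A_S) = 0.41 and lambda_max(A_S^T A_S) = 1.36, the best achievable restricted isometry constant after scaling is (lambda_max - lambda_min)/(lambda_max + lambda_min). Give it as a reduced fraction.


lambda_max - lambda_min = 1.36 - 0.41 = 0.95.
lambda_max + lambda_min = 1.36 + 0.41 = 1.77.
delta = 0.95/1.77 = 95/177.

95/177


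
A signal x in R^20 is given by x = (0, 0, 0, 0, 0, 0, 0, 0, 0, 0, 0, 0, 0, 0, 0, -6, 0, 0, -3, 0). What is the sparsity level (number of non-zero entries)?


Non-zero positions: [15, 18].
Sparsity = 2.

2


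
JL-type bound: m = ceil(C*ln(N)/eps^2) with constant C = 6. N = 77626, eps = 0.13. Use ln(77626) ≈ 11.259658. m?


ln(77626) ≈ 11.259658.
eps^2 = 0.13^2 = 0.0169.
C*ln(N)/eps^2 ≈ 6*11.259658/0.0169 ≈ 3997.5117.
m = ceil(3997.5117) = 3998.

3998


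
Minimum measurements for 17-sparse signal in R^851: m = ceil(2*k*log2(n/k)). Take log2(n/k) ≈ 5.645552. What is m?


log2(n/k) = log2(851/17) ≈ 5.645552.
2*k*log2(n/k) ≈ 2*17*5.645552 = 191.948768.
m = ceil(191.948768) = 192.

192


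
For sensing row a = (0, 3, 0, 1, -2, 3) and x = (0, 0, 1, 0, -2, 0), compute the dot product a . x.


Non-zero terms: ['0*1', '-2*-2']
Products: [0, 4]
y = sum = 4.

4


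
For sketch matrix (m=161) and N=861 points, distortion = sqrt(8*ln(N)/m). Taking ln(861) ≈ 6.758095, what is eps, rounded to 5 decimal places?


ln(861) ≈ 6.758095.
8*ln(N)/m ≈ 8*6.758095/161 ≈ 0.33580596.
eps = sqrt(0.33580596) ≈ 0.5794877 ≈ 0.57949.

0.57949


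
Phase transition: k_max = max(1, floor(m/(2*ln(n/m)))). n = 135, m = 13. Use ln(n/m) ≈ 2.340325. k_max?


n/m = 135/13.
ln(n/m) ≈ 2.340325.
2*ln(n/m) ≈ 4.68065.
m/(2*ln(n/m)) ≈ 13/4.68065 ≈ 2.7774.
floor = 2.
k_max = max(1, 2) = 2.

2


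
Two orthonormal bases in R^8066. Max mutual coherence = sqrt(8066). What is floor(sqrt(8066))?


89^2 = 7921 <= 8066 < 8100 = 90^2, so 89 <= sqrt(8066) < 90.
floor(sqrt(8066)) = 89.

89


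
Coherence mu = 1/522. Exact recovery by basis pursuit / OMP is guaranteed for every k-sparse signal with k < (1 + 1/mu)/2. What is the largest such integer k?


1/mu = 522.
1 + 1/mu = 523.
(1 + 1/mu)/2 = 261.5 is not an integer, so k_max = floor(261.5) = 261.

261


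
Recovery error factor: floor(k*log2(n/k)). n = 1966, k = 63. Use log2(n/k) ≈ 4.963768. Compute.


log2(n/k) = log2(1966/63) ≈ 4.963768.
k*log2(n/k) ≈ 63*4.963768 = 312.717384.
floor(312.717384) = 312.

312


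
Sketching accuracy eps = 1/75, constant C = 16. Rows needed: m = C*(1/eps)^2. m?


1/eps = 75.
(1/eps)^2 = 5625.
m = 16*5625 = 90000.

90000


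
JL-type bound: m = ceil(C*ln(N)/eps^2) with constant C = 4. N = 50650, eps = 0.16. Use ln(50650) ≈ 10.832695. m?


ln(50650) ≈ 10.832695.
eps^2 = 0.16^2 = 0.0256.
C*ln(N)/eps^2 ≈ 4*10.832695/0.0256 ≈ 1692.6086.
m = ceil(1692.6086) = 1693.

1693


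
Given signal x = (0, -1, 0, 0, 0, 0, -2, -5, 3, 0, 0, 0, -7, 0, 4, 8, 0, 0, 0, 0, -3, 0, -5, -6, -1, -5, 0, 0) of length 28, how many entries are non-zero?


Non-zero positions: [1, 6, 7, 8, 12, 14, 15, 20, 22, 23, 24, 25].
Sparsity = 12.

12


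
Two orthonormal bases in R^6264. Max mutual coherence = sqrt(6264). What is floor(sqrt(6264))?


79^2 = 6241 <= 6264 < 6400 = 80^2, so 79 <= sqrt(6264) < 80.
floor(sqrt(6264)) = 79.

79


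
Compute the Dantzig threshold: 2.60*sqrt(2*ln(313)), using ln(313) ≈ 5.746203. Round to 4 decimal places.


ln(313) ≈ 5.746203.
2*ln(n) ≈ 11.492406.
sqrt(2*ln(n)) ≈ sqrt(11.492406) ≈ 3.390045.
threshold ≈ 2.60*3.390045 = 8.814117 ≈ 8.8141.

8.8141


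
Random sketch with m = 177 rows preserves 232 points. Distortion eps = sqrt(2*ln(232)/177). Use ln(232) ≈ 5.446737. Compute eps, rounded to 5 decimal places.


ln(232) ≈ 5.446737.
2*ln(N)/m ≈ 2*5.446737/177 ≈ 0.06154505.
eps = sqrt(0.06154505) ≈ 0.2480827 ≈ 0.24808.

0.24808


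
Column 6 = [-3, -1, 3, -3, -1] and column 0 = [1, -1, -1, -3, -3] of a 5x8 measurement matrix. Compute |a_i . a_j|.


Inner product: -3*1 + -1*-1 + 3*-1 + -3*-3 + -1*-3
Products: [-3, 1, -3, 9, 3]
Sum = 7.
|dot| = 7.

7


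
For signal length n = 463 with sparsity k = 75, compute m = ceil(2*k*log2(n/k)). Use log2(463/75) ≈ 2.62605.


log2(n/k) = log2(463/75) ≈ 2.62605.
2*k*log2(n/k) ≈ 2*75*2.62605 = 393.9075.
m = ceil(393.9075) = 394.

394


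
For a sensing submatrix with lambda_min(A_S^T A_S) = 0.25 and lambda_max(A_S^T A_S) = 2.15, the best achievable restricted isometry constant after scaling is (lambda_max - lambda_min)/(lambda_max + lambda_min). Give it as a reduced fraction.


lambda_max - lambda_min = 2.15 - 0.25 = 1.90.
lambda_max + lambda_min = 2.15 + 0.25 = 2.40.
delta = 1.90/2.40 = 190/240 = 19/24.

19/24


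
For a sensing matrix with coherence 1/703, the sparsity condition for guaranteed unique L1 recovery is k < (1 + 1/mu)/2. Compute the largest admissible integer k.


1/mu = 703.
1 + 1/mu = 704.
(1 + 1/mu)/2 = 352 is an integer and the inequality is strict, so k_max = 352 - 1 = 351.

351


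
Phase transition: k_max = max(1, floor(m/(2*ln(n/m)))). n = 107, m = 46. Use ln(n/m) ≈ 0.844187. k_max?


n/m = 107/46.
ln(n/m) ≈ 0.844187.
2*ln(n/m) ≈ 1.688374.
m/(2*ln(n/m)) ≈ 46/1.688374 ≈ 27.2451.
floor = 27.
k_max = max(1, 27) = 27.

27


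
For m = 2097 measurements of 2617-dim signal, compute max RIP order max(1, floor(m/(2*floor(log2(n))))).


floor(log2(2617)) = 11.
2*11 = 22.
m/(2*floor(log2(n))) = 2097/22 ≈ 95.3182.
floor = 95.
k = max(1, 95) = 95.

95


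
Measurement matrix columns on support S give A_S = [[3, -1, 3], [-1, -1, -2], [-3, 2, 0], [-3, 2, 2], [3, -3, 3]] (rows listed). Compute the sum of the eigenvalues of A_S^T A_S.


Sum of eigenvalues of A_S^T A_S = trace(A_S^T A_S) = sum of squared column norms of A_S.
A_S^T A_S diagonal: [37, 19, 26].
trace = 37 + 19 + 26 = 82.

82


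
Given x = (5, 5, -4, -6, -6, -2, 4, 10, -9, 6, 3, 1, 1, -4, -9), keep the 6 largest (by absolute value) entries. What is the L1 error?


Sorted |x_i| descending: [10, 9, 9, 6, 6, 6, 5, 5, 4, 4, 4, 3, 2, 1, 1]
Keep top 6: [10, 9, 9, 6, 6, 6]
Tail entries: [5, 5, 4, 4, 4, 3, 2, 1, 1]
L1 error = sum of tail = 29.

29


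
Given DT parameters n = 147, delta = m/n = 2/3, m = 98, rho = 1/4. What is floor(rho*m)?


m = 2/3*147 = 98.
rho = 1/4.
rho*m = 1/4*98 = 24.5.
k = floor(24.5) = 24.

24


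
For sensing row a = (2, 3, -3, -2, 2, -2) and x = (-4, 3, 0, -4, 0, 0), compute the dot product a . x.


Non-zero terms: ['2*-4', '3*3', '-2*-4']
Products: [-8, 9, 8]
y = sum = 9.

9


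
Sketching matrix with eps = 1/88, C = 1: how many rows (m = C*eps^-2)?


1/eps = 88.
(1/eps)^2 = 7744.
m = 1*7744 = 7744.

7744


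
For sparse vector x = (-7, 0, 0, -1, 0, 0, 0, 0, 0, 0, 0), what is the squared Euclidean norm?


Non-zero entries: [(0, -7), (3, -1)]
Squares: [49, 1]
||x||_2^2 = sum = 50.

50


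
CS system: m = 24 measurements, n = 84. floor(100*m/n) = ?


100*m/n = 100*24/84 ≈ 28.5714.
floor = 28.

28


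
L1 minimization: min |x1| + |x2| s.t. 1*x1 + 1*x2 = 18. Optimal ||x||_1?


Axis intercepts:
  x1 = 18, x2 = 0: L1 = 18
  x1 = 0, x2 = 18: L1 = 18
x* = (18, 0)
||x*||_1 = 18.

18


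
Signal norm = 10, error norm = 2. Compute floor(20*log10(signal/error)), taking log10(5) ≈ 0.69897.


||x||/||e|| = 10/2 = 5.
log10(5) ≈ 0.69897.
20*log10(||x||/||e||) ≈ 20*0.69897 = 13.9794.
floor(13.9794) = 13.

13


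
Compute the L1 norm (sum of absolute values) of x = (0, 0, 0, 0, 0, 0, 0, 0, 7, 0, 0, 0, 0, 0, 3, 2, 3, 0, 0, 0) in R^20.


Non-zero entries: [(8, 7), (14, 3), (15, 2), (16, 3)]
Absolute values: [7, 3, 2, 3]
||x||_1 = sum = 15.

15


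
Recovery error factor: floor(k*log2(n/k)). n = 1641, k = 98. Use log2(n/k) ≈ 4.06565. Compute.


log2(n/k) = log2(1641/98) ≈ 4.06565.
k*log2(n/k) ≈ 98*4.06565 = 398.4337.
floor(398.4337) = 398.

398


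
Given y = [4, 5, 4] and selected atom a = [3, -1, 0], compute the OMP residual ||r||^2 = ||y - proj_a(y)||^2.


a^T a = 10.
a^T y = 7.
coeff = 7/10 = 7/10.
||r||^2 = 521/10.

521/10


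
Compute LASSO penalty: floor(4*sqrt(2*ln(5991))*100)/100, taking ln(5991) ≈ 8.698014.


ln(5991) ≈ 8.698014.
2*ln(n) ≈ 17.396028.
sqrt(2*ln(n)) ≈ sqrt(17.396028) ≈ 4.170855.
lambda ≈ 4*4.170855 = 16.68342.
floor(lambda*100)/100 = 16.68.

16.68


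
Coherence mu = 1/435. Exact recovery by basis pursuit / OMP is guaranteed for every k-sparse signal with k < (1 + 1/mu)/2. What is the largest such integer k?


1/mu = 435.
1 + 1/mu = 436.
(1 + 1/mu)/2 = 218 is an integer and the inequality is strict, so k_max = 218 - 1 = 217.

217


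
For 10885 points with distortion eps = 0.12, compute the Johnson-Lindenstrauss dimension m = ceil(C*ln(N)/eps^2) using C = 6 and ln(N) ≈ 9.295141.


ln(10885) ≈ 9.295141.
eps^2 = 0.12^2 = 0.0144.
C*ln(N)/eps^2 ≈ 6*9.295141/0.0144 ≈ 3872.9754.
m = ceil(3872.9754) = 3873.

3873


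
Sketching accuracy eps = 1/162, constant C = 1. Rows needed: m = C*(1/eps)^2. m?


1/eps = 162.
(1/eps)^2 = 26244.
m = 1*26244 = 26244.

26244


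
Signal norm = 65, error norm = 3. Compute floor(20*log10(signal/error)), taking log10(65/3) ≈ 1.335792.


||x||/||e|| = 65/3.
log10(65/3) ≈ 1.335792.
20*log10(||x||/||e||) ≈ 20*1.335792 = 26.71584.
floor(26.71584) = 26.

26


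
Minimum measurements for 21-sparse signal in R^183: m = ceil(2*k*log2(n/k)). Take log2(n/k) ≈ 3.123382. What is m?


log2(n/k) = log2(183/21) ≈ 3.123382.
2*k*log2(n/k) ≈ 2*21*3.123382 = 131.182044.
m = ceil(131.182044) = 132.

132


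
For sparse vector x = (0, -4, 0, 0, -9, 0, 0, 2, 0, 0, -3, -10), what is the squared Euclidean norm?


Non-zero entries: [(1, -4), (4, -9), (7, 2), (10, -3), (11, -10)]
Squares: [16, 81, 4, 9, 100]
||x||_2^2 = sum = 210.

210


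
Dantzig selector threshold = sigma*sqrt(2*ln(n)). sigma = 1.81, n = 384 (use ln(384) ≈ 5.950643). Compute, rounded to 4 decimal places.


ln(384) ≈ 5.950643.
2*ln(n) ≈ 11.901286.
sqrt(2*ln(n)) ≈ sqrt(11.901286) ≈ 3.449824.
threshold ≈ 1.81*3.449824 = 6.24418144 ≈ 6.2442.

6.2442


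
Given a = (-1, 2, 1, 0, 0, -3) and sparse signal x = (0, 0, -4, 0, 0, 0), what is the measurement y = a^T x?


Non-zero terms: ['1*-4']
Products: [-4]
y = sum = -4.

-4


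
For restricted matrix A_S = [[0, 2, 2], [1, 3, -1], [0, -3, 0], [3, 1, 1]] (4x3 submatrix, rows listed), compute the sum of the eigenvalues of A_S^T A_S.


Sum of eigenvalues of A_S^T A_S = trace(A_S^T A_S) = sum of squared column norms of A_S.
A_S^T A_S diagonal: [10, 23, 6].
trace = 10 + 23 + 6 = 39.

39


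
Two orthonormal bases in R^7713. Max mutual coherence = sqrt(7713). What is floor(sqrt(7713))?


87^2 = 7569 <= 7713 < 7744 = 88^2, so 87 <= sqrt(7713) < 88.
floor(sqrt(7713)) = 87.

87


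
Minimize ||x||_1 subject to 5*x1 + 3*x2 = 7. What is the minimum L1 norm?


Axis intercepts:
  x1 = 7/5, x2 = 0: L1 = 7/5
  x1 = 0, x2 = 7/3: L1 = 7/3
x* = (7/5, 0)
||x*||_1 = 7/5.

7/5


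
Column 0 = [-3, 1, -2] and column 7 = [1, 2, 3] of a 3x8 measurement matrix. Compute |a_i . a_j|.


Inner product: -3*1 + 1*2 + -2*3
Products: [-3, 2, -6]
Sum = -7.
|dot| = 7.

7


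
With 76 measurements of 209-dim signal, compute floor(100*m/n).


100*m/n = 100*76/209 ≈ 36.3636.
floor = 36.

36


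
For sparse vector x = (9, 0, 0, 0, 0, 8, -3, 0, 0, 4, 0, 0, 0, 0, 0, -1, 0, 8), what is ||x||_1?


Non-zero entries: [(0, 9), (5, 8), (6, -3), (9, 4), (15, -1), (17, 8)]
Absolute values: [9, 8, 3, 4, 1, 8]
||x||_1 = sum = 33.

33


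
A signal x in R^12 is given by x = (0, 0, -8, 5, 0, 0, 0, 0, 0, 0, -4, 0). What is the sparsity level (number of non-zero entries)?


Non-zero positions: [2, 3, 10].
Sparsity = 3.

3
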